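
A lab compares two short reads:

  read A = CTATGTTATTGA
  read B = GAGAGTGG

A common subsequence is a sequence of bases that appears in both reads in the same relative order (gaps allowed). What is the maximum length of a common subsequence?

Let dp[i][j] be the LCS length of the first i bases of read A and the first j bases of read B. dp[i][j] = dp[i-1][j-1]+1 when the i-th and j-th bases match, else max(dp[i-1][j], dp[i][j-1]).
    ·  G  A  G  A  G  T  G  G
 ·  0  0  0  0  0  0  0  0  0
 C  0  0  0  0  0  0  0  0  0
 T  0  0  0  0  0  0  1  1  1
 A  0  0  1  1  1  1  1  1  1
 T  0  0  1  1  1  1  2  2  2
 G  0  1  1  2  2  2  2  3  3
 T  0  1  1  2  2  2  3  3  3
 T  0  1  1  2  2  2  3  3  3
 A  0  1  2  2  3  3  3  3  3
 T  0  1  2  2  3  3  4  4  4
 T  0  1  2  2  3  3  4  4  4
 G  0  1  2  3  3  4  4  5  5
 A  0  1  2  3  4  4  4  5  5
dp[12][8] = 5. One LCS (by backtracking along matches): AGATG.

5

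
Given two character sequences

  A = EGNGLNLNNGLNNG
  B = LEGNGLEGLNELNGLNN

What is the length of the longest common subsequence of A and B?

Match E at A[1]=B[2] → G at A[2]=B[3] → N at A[3]=B[4] → G at A[4]=B[8] → L at A[5]=B[9] → N at A[6]=B[10] → L at A[7]=B[12] → N at A[9]=B[13] → G at A[10]=B[14] → L at A[11]=B[15] → N at A[12]=B[16] → N at A[13]=B[17] — 12 characters in the same relative order in both. The LCS DP gives dp[14][17] = 12, so this is optimal.

12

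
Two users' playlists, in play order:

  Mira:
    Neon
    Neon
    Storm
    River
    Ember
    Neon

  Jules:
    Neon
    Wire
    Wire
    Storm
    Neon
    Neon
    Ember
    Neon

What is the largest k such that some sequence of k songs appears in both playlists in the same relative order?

4

Pick Neon [1,5], Neon [2,6], Ember [5,7], Neon [6,8]; all 4 songs appear in both, in order, and the DP table's final entry dp[6][8] is also 4, so no common subsequence is longer.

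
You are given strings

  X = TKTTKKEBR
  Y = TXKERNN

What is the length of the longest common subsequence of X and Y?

4

One common subsequence of length 4: T (X #1, Y #1) → K (X #6, Y #3) → E (X #7, Y #4) → R (X #9, Y #5). Since dp[9][7] = 4, nothing longer is possible.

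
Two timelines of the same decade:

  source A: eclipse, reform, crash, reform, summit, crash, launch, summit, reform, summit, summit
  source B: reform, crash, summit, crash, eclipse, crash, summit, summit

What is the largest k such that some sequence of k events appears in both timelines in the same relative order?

6

Match reform at source A[2]=source B[1] → crash at source A[3]=source B[2] → summit at source A[5]=source B[3] → crash at source A[6]=source B[6] → summit at source A[10]=source B[7] → summit at source A[11]=source B[8] — 6 events in the same relative order in both. The LCS DP gives dp[11][8] = 6, so this is optimal.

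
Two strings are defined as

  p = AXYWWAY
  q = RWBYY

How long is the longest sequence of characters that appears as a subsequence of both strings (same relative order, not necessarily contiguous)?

2

One common subsequence of length 2: Y [3,4] → Y [7,5]. Since dp[7][5] = 2, nothing longer is possible.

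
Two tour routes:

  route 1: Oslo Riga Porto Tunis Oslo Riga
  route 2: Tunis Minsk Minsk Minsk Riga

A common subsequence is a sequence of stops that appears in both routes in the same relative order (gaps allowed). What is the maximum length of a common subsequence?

2

Taking Tunis [4,1] → Riga [6,5] gives a common subsequence of length 2, and the DP table's final entry dp[6][5] is also 2, so no common subsequence is longer.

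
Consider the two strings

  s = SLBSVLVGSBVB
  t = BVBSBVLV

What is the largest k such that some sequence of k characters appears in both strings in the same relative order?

Pick S [1,4], then B [3,5], then V [5,6], then L [6,7], then V [11,8]; all 5 characters appear in both, in order, and the DP table's final entry dp[12][8] is also 5, so no common subsequence is longer.

5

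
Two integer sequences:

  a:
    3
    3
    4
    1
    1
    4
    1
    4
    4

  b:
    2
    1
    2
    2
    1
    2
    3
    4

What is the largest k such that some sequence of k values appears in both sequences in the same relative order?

Let dp[i][j] be the LCS length of the first i values of a and the first j values of b. dp[i][j] = dp[i-1][j-1]+1 when the i-th and j-th values match, else max(dp[i-1][j], dp[i][j-1]).
    ·  2  1  2  2  1  2  3  4
 ·  0  0  0  0  0  0  0  0  0
 3  0  0  0  0  0  0  0  1  1
 3  0  0  0  0  0  0  0  1  1
 4  0  0  0  0  0  0  0  1  2
 1  0  0  1  1  1  1  1  1  2
 1  0  0  1  1  1  2  2  2  2
 4  0  0  1  1  1  2  2  2  3
 1  0  0  1  1  1  2  2  2  3
 4  0  0  1  1  1  2  2  2  3
 4  0  0  1  1  1  2  2  2  3
dp[9][8] = 3. One LCS (by backtracking along matches): 1, 1, 4.

3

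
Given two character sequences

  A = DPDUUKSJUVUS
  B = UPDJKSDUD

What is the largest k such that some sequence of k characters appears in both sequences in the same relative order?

Let dp[i][j] be the LCS length of the first i characters of A and the first j characters of B. dp[i][j] = dp[i-1][j-1]+1 when the i-th and j-th characters match, else max(dp[i-1][j], dp[i][j-1]).
    ·  U  P  D  J  K  S  D  U  D
 ·  0  0  0  0  0  0  0  0  0  0
 D  0  0  0  1  1  1  1  1  1  1
 P  0  0  1  1  1  1  1  1  1  1
 D  0  0  1  2  2  2  2  2  2  2
 U  0  1  1  2  2  2  2  2  3  3
 U  0  1  1  2  2  2  2  2  3  3
 K  0  1  1  2  2  3  3  3  3  3
 S  0  1  1  2  2  3  4  4  4  4
 J  0  1  1  2  3  3  4  4  4  4
 U  0  1  1  2  3  3  4  4  5  5
 V  0  1  1  2  3  3  4  4  5  5
 U  0  1  1  2  3  3  4  4  5  5
 S  0  1  1  2  3  3  4  4  5  5
dp[12][9] = 5. One LCS (by backtracking along matches): PDKSU.

5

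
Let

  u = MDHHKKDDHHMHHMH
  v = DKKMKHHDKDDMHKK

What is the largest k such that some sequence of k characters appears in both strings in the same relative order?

8

One common subsequence of length 8: M [1,4], then H [3,6], then H [4,7], then K [6,9], then D [7,10], then D [8,11], then M [11,12], then H [12,13], and the DP table's final entry dp[15][15] is also 8, so no common subsequence is longer.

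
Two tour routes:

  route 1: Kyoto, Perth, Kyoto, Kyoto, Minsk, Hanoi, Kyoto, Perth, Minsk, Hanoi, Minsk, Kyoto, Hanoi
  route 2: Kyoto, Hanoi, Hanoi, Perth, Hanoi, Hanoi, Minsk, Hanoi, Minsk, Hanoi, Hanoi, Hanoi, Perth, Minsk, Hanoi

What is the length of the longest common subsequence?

Taking Kyoto [1,1], then Perth [2,4], then Minsk [5,7], then Hanoi [6,8], then Minsk [9,9], then Hanoi [10,12], then Minsk [11,14], then Hanoi [13,15] gives a common subsequence of length 8, and the DP table's final entry dp[13][15] is also 8, so no common subsequence is longer.

8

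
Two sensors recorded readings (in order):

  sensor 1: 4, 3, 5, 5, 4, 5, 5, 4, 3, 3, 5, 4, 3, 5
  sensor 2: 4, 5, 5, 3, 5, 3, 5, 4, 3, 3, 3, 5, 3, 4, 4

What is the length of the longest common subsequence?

One common subsequence of length 10: 4 [1,1] → 5 [3,2] → 5 [4,3] → 5 [6,5] → 5 [7,7] → 4 [8,8] → 3 [9,10] → 3 [10,11] → 5 [11,12] → 4 [12,15]. Since dp[14][15] = 10, nothing longer is possible.

10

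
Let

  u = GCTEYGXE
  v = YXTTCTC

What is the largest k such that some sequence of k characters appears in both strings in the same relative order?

Let dp[i][j] be the LCS length of the first i characters of u and the first j characters of v. dp[i][j] = dp[i-1][j-1]+1 when the i-th and j-th characters match, else max(dp[i-1][j], dp[i][j-1]).
    ·  Y  X  T  T  C  T  C
 ·  0  0  0  0  0  0  0  0
 G  0  0  0  0  0  0  0  0
 C  0  0  0  0  0  1  1  1
 T  0  0  0  1  1  1  2  2
 E  0  0  0  1  1  1  2  2
 Y  0  1  1  1  1  1  2  2
 G  0  1  1  1  1  1  2  2
 X  0  1  2  2  2  2  2  2
 E  0  1  2  2  2  2  2  2
dp[8][7] = 2. One LCS (by backtracking along matches): CT.

2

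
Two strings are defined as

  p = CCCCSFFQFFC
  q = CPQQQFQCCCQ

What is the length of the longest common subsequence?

Let dp[i][j] be the LCS length of the first i characters of p and the first j characters of q. dp[i][j] = dp[i-1][j-1]+1 when the i-th and j-th characters match, else max(dp[i-1][j], dp[i][j-1]).
    ·  C  P  Q  Q  Q  F  Q  C  C  C  Q
 ·  0  0  0  0  0  0  0  0  0  0  0  0
 C  0  1  1  1  1  1  1  1  1  1  1  1
 C  0  1  1  1  1  1  1  1  2  2  2  2
 C  0  1  1  1  1  1  1  1  2  3  3  3
 C  0  1  1  1  1  1  1  1  2  3  4  4
 S  0  1  1  1  1  1  1  1  2  3  4  4
 F  0  1  1  1  1  1  2  2  2  3  4  4
 F  0  1  1  1  1  1  2  2  2  3  4  4
 Q  0  1  1  2  2  2  2  3  3  3  4  5
 F  0  1  1  2  2  2  3  3  3  3  4  5
 F  0  1  1  2  2  2  3  3  3  3  4  5
 C  0  1  1  2  2  2  3  3  4  4  4  5
dp[11][11] = 5. One LCS (by backtracking along matches): CCCCQ.

5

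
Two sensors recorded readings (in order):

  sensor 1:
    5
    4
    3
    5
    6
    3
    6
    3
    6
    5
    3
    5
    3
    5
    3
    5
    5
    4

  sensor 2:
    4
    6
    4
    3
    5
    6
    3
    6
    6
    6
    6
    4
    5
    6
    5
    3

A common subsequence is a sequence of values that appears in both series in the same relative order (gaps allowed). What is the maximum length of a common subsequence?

Pick 4 [2,3] → 3 [3,4] → 5 [4,5] → 6 [5,6] → 3 [6,7] → 6 [7,10] → 6 [9,11] → 5 [10,13] → 5 [14,15] → 3 [15,16]; all 10 values appear in both, in order. dp[18][16] = 10 confirms this is the maximum.

10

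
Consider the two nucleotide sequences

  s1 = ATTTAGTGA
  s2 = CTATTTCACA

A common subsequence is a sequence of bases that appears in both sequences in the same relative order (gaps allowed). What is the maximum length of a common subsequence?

Let dp[i][j] be the LCS length of the first i bases of s1 and the first j bases of s2. dp[i][j] = dp[i-1][j-1]+1 when the i-th and j-th bases match, else max(dp[i-1][j], dp[i][j-1]).
    ·  C  T  A  T  T  T  C  A  C  A
 ·  0  0  0  0  0  0  0  0  0  0  0
 A  0  0  0  1  1  1  1  1  1  1  1
 T  0  0  1  1  2  2  2  2  2  2  2
 T  0  0  1  1  2  3  3  3  3  3  3
 T  0  0  1  1  2  3  4  4  4  4  4
 A  0  0  1  2  2  3  4  4  5  5  5
 G  0  0  1  2  2  3  4  4  5  5  5
 T  0  0  1  2  3  3  4  4  5  5  5
 G  0  0  1  2  3  3  4  4  5  5  5
 A  0  0  1  2  3  3  4  4  5  5  6
dp[9][10] = 6. One LCS (by backtracking along matches): ATTTAA.

6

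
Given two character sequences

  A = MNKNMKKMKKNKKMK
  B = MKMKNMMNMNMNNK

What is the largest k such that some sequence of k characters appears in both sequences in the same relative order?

Pick M (A #1, B #3); then K (A #3, B #4); then N (A #4, B #5); then M (A #5, B #7); then M (A #8, B #9); then N (A #11, B #10); then M (A #14, B #11); then K (A #15, B #14); all 8 characters appear in both, in order. Since dp[15][14] = 8, nothing longer is possible.

8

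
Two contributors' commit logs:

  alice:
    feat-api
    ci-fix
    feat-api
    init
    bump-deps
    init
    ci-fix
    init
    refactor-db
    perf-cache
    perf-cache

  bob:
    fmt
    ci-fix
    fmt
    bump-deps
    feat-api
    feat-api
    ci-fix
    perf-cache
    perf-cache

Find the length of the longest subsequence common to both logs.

5

One common subsequence of length 5: feat-api [1,5], feat-api [3,6], ci-fix [7,7], perf-cache [10,8], perf-cache [11,9]. Since dp[11][9] = 5, nothing longer is possible.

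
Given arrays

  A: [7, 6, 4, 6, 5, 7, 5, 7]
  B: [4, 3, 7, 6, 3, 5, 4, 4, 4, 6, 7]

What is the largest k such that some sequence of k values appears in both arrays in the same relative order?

5

Let dp[i][j] be the LCS length of the first i values of A and the first j values of B. dp[i][j] = dp[i-1][j-1]+1 when the i-th and j-th values match, else max(dp[i-1][j], dp[i][j-1]).
    ·  4  3  7  6  3  5  4  4  4  6  7
 ·  0  0  0  0  0  0  0  0  0  0  0  0
 7  0  0  0  1  1  1  1  1  1  1  1  1
 6  0  0  0  1  2  2  2  2  2  2  2  2
 4  0  1  1  1  2  2  2  3  3  3  3  3
 6  0  1  1  1  2  2  2  3  3  3  4  4
 5  0  1  1  1  2  2  3  3  3  3  4  4
 7  0  1  1  2  2  2  3  3  3  3  4  5
 5  0  1  1  2  2  2  3  3  3  3  4  5
 7  0  1  1  2  2  2  3  3  3  3  4  5
dp[8][11] = 5. One LCS (by backtracking along matches): 7, 6, 4, 6, 7.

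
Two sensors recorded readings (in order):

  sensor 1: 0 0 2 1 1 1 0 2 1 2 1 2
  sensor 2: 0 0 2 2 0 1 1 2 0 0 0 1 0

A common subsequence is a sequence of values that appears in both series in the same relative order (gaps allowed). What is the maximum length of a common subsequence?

7

Match 0 (sensor 1 #1, sensor 2 #1) → 0 (sensor 1 #2, sensor 2 #2) → 2 (sensor 1 #3, sensor 2 #4) → 1 (sensor 1 #4, sensor 2 #6) → 1 (sensor 1 #5, sensor 2 #7) → 1 (sensor 1 #6, sensor 2 #12) → 0 (sensor 1 #7, sensor 2 #13) — 7 values in the same relative order in both. Since dp[12][13] = 7, nothing longer is possible.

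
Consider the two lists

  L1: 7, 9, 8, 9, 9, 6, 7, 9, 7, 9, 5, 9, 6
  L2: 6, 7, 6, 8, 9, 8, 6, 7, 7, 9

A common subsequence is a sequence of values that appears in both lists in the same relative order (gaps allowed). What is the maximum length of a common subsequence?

7

Let dp[i][j] be the LCS length of the first i values of L1 and the first j values of L2. dp[i][j] = dp[i-1][j-1]+1 when the i-th and j-th values match, else max(dp[i-1][j], dp[i][j-1]).
    ·  6  7  6  8  9  8  6  7  7  9
 ·  0  0  0  0  0  0  0  0  0  0  0
 7  0  0  1  1  1  1  1  1  1  1  1
 9  0  0  1  1  1  2  2  2  2  2  2
 8  0  0  1  1  2  2  3  3  3  3  3
 9  0  0  1  1  2  3  3  3  3  3  4
 9  0  0  1  1  2  3  3  3  3  3  4
 6  0  1  1  2  2  3  3  4  4  4  4
 7  0  1  2  2  2  3  3  4  5  5  5
 9  0  1  2  2  2  3  3  4  5  5  6
 7  0  1  2  2  2  3  3  4  5  6  6
 9  0  1  2  2  2  3  3  4  5  6  7
 5  0  1  2  2  2  3  3  4  5  6  7
 9  0  1  2  2  2  3  3  4  5  6  7
 6  0  1  2  3  3  3  3  4  5  6  7
dp[13][10] = 7. One LCS (by backtracking along matches): 7, 9, 8, 6, 7, 7, 9.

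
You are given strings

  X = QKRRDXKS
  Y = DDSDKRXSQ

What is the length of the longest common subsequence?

4

Let dp[i][j] be the LCS length of the first i characters of X and the first j characters of Y. dp[i][j] = dp[i-1][j-1]+1 when the i-th and j-th characters match, else max(dp[i-1][j], dp[i][j-1]).
    ·  D  D  S  D  K  R  X  S  Q
 ·  0  0  0  0  0  0  0  0  0  0
 Q  0  0  0  0  0  0  0  0  0  1
 K  0  0  0  0  0  1  1  1  1  1
 R  0  0  0  0  0  1  2  2  2  2
 R  0  0  0  0  0  1  2  2  2  2
 D  0  1  1  1  1  1  2  2  2  2
 X  0  1  1  1  1  1  2  3  3  3
 K  0  1  1  1  1  2  2  3  3  3
 S  0  1  1  2  2  2  2  3  4  4
dp[8][9] = 4. One LCS (by backtracking along matches): KRXS.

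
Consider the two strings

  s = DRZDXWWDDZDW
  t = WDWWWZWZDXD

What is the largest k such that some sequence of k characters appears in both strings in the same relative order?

5

Let dp[i][j] be the LCS length of the first i characters of s and the first j characters of t. dp[i][j] = dp[i-1][j-1]+1 when the i-th and j-th characters match, else max(dp[i-1][j], dp[i][j-1]).
    ·  W  D  W  W  W  Z  W  Z  D  X  D
 ·  0  0  0  0  0  0  0  0  0  0  0  0
 D  0  0  1  1  1  1  1  1  1  1  1  1
 R  0  0  1  1  1  1  1  1  1  1  1  1
 Z  0  0  1  1  1  1  2  2  2  2  2  2
 D  0  0  1  1  1  1  2  2  2  3  3  3
 X  0  0  1  1  1  1  2  2  2  3  4  4
 W  0  1  1  2  2  2  2  3  3  3  4  4
 W  0  1  1  2  3  3  3  3  3  3  4  4
 D  0  1  2  2  3  3  3  3  3  4  4  5
 D  0  1  2  2  3  3  3  3  3  4  4  5
 Z  0  1  2  2  3  3  4  4  4  4  4  5
 D  0  1  2  2  3  3  4  4  4  5  5  5
 W  0  1  2  3  3  4  4  5  5  5  5  5
dp[12][11] = 5. One LCS (by backtracking along matches): DZDXD.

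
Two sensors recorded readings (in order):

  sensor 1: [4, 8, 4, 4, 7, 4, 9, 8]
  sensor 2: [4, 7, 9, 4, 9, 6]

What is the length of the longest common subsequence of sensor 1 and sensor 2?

Pick 4 [4,1], 7 [5,2], 4 [6,4], 9 [7,5]; all 4 values appear in both, in order. The LCS DP gives dp[8][6] = 4, so this is optimal.

4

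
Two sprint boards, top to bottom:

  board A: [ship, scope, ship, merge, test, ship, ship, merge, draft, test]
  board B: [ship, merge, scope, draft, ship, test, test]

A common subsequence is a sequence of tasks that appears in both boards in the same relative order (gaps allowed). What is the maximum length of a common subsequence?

5

Pick ship (board A #1, board B #1), scope (board A #2, board B #3), ship (board A #3, board B #5), test (board A #5, board B #6), test (board A #10, board B #7); all 5 tasks appear in both, in order, and the DP table's final entry dp[10][7] is also 5, so no common subsequence is longer.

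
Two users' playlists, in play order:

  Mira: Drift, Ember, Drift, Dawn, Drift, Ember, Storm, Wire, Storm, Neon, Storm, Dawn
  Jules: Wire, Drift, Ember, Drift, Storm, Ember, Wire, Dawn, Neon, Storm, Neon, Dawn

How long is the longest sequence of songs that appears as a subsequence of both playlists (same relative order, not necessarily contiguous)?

One common subsequence of length 8: Drift (Mira #1, Jules #2) → Ember (Mira #2, Jules #3) → Drift (Mira #3, Jules #4) → Ember (Mira #6, Jules #6) → Wire (Mira #8, Jules #7) → Storm (Mira #9, Jules #10) → Neon (Mira #10, Jules #11) → Dawn (Mira #12, Jules #12), and the DP table's final entry dp[12][12] is also 8, so no common subsequence is longer.

8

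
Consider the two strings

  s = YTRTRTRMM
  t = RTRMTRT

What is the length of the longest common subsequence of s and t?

5

Let dp[i][j] be the LCS length of the first i characters of s and the first j characters of t. dp[i][j] = dp[i-1][j-1]+1 when the i-th and j-th characters match, else max(dp[i-1][j], dp[i][j-1]).
    ·  R  T  R  M  T  R  T
 ·  0  0  0  0  0  0  0  0
 Y  0  0  0  0  0  0  0  0
 T  0  0  1  1  1  1  1  1
 R  0  1  1  2  2  2  2  2
 T  0  1  2  2  2  3  3  3
 R  0  1  2  3  3  3  4  4
 T  0  1  2  3  3  4  4  5
 R  0  1  2  3  3  4  5  5
 M  0  1  2  3  4  4  5  5
 M  0  1  2  3  4  4  5  5
dp[9][7] = 5. One LCS (by backtracking along matches): TRTRT.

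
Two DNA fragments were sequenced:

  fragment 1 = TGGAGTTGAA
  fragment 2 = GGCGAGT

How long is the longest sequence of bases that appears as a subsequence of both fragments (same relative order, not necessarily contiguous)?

One common subsequence of length 5: G (fragment 1 #2, fragment 2 #2), G (fragment 1 #3, fragment 2 #4), A (fragment 1 #4, fragment 2 #5), G (fragment 1 #5, fragment 2 #6), T (fragment 1 #7, fragment 2 #7). Since dp[10][7] = 5, nothing longer is possible.

5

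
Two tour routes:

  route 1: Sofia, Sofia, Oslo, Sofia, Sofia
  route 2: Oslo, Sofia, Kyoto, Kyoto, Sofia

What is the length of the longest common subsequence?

3

Pick Oslo (route 1 #3, route 2 #1) → Sofia (route 1 #4, route 2 #2) → Sofia (route 1 #5, route 2 #5); all 3 stops appear in both, in order. The LCS DP gives dp[5][5] = 3, so this is optimal.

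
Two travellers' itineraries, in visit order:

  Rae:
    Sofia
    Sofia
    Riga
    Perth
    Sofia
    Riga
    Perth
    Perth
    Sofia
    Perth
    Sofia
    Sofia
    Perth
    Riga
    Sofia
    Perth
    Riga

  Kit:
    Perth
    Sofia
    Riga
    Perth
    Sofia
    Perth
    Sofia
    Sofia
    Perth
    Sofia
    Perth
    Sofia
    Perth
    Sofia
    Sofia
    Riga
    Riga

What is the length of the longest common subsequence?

One common subsequence of length 12: Sofia at Rae[1]=Kit[2]; then Sofia at Rae[2]=Kit[5]; then Perth at Rae[4]=Kit[6]; then Sofia at Rae[5]=Kit[8]; then Perth at Rae[7]=Kit[9]; then Perth at Rae[8]=Kit[11]; then Sofia at Rae[9]=Kit[12]; then Perth at Rae[10]=Kit[13]; then Sofia at Rae[11]=Kit[14]; then Sofia at Rae[12]=Kit[15]; then Riga at Rae[14]=Kit[16]; then Riga at Rae[17]=Kit[17]. The LCS DP gives dp[17][17] = 12, so this is optimal.

12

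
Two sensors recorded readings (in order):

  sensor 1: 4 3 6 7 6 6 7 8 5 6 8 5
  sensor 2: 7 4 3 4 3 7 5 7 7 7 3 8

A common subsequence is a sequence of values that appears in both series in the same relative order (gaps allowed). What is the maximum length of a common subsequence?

Taking 4 (sensor 1 #1, sensor 2 #4); then 3 (sensor 1 #2, sensor 2 #5); then 7 (sensor 1 #4, sensor 2 #9); then 7 (sensor 1 #7, sensor 2 #10); then 8 (sensor 1 #11, sensor 2 #12) gives a common subsequence of length 5. Since dp[12][12] = 5, nothing longer is possible.

5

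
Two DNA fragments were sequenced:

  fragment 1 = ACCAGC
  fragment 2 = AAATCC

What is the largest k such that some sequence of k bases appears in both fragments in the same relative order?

3

Taking A at fragment 1[1]=fragment 2[3]; then C at fragment 1[3]=fragment 2[5]; then C at fragment 1[6]=fragment 2[6] gives a common subsequence of length 3. Since dp[6][6] = 3, nothing longer is possible.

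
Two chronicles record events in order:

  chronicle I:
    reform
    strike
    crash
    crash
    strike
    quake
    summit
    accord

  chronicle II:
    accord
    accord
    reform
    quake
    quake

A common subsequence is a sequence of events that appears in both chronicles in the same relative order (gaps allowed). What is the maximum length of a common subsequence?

Taking reform at chronicle I[1]=chronicle II[3]; then quake at chronicle I[6]=chronicle II[5] gives a common subsequence of length 2, and the DP table's final entry dp[8][5] is also 2, so no common subsequence is longer.

2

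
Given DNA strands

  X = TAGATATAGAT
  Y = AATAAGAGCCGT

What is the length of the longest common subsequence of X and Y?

Pick A (X #2, Y #1), then A (X #4, Y #2), then T (X #5, Y #3), then A (X #6, Y #4), then A (X #8, Y #5), then G (X #9, Y #6), then A (X #10, Y #7), then T (X #11, Y #12); all 8 bases appear in both, in order. The LCS DP gives dp[11][12] = 8, so this is optimal.

8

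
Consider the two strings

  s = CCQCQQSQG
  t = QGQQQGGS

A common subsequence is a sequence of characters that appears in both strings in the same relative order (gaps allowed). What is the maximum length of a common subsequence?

One common subsequence of length 5: Q (s #3, t #1), Q (s #5, t #3), Q (s #6, t #4), Q (s #8, t #5), G (s #9, t #7). dp[9][8] = 5 confirms this is the maximum.

5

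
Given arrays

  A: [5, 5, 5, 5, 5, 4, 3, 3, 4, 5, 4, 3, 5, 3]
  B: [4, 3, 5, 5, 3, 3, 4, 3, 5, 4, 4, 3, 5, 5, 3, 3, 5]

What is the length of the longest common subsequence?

Match 5 at A[4]=B[3]; then 5 at A[5]=B[4]; then 3 at A[7]=B[5]; then 3 at A[8]=B[6]; then 4 at A[9]=B[7]; then 5 at A[10]=B[9]; then 4 at A[11]=B[11]; then 3 at A[12]=B[12]; then 5 at A[13]=B[14]; then 3 at A[14]=B[16] — 10 values in the same relative order in both. The LCS DP gives dp[14][17] = 10, so this is optimal.

10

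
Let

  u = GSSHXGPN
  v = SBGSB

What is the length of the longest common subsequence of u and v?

Taking G [1,3], then S [2,4] gives a common subsequence of length 2, and the DP table's final entry dp[8][5] is also 2, so no common subsequence is longer.

2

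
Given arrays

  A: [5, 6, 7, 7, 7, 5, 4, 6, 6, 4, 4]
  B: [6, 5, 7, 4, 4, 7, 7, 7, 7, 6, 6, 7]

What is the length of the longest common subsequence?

6

One common subsequence of length 6: 5 [1,2], then 7 [3,7], then 7 [4,8], then 7 [5,9], then 6 [8,10], then 6 [9,11]. dp[11][12] = 6 confirms this is the maximum.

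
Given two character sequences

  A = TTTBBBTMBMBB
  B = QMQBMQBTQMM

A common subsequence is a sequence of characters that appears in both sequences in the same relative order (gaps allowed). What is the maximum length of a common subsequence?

Let dp[i][j] be the LCS length of the first i characters of A and the first j characters of B. dp[i][j] = dp[i-1][j-1]+1 when the i-th and j-th characters match, else max(dp[i-1][j], dp[i][j-1]).
    ·  Q  M  Q  B  M  Q  B  T  Q  M  M
 ·  0  0  0  0  0  0  0  0  0  0  0  0
 T  0  0  0  0  0  0  0  0  1  1  1  1
 T  0  0  0  0  0  0  0  0  1  1  1  1
 T  0  0  0  0  0  0  0  0  1  1  1  1
 B  0  0  0  0  1  1  1  1  1  1  1  1
 B  0  0  0  0  1  1  1  2  2  2  2  2
 B  0  0  0  0  1  1  1  2  2  2  2  2
 T  0  0  0  0  1  1  1  2  3  3  3  3
 M  0  0  1  1  1  2  2  2  3  3  4  4
 B  0  0  1  1  2  2  2  3  3  3  4  4
 M  0  0  1  1  2  3  3  3  3  3  4  5
 B  0  0  1  1  2  3  3  4  4  4  4  5
 B  0  0  1  1  2  3  3  4  4  4  4  5
dp[12][11] = 5. One LCS (by backtracking along matches): BBTMM.

5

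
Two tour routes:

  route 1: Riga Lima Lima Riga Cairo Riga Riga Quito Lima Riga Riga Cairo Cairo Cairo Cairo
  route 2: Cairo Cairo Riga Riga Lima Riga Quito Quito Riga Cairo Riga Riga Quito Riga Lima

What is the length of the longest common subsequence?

8

One common subsequence of length 8: Riga [1,4] → Lima [2,5] → Riga [4,9] → Cairo [5,10] → Riga [6,11] → Riga [7,12] → Quito [8,13] → Lima [9,15]. Since dp[15][15] = 8, nothing longer is possible.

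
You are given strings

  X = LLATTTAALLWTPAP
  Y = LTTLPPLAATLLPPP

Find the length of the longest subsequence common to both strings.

Taking L [2,1] → T [4,2] → T [5,3] → A [7,8] → A [8,9] → L [9,11] → L [10,12] → P [13,14] → P [15,15] gives a common subsequence of length 9. dp[15][15] = 9 confirms this is the maximum.

9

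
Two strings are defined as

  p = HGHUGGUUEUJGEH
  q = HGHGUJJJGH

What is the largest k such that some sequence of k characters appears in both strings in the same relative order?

8

Let dp[i][j] be the LCS length of the first i characters of p and the first j characters of q. dp[i][j] = dp[i-1][j-1]+1 when the i-th and j-th characters match, else max(dp[i-1][j], dp[i][j-1]).
    ·  H  G  H  G  U  J  J  J  G  H
 ·  0  0  0  0  0  0  0  0  0  0  0
 H  0  1  1  1  1  1  1  1  1  1  1
 G  0  1  2  2  2  2  2  2  2  2  2
 H  0  1  2  3  3  3  3  3  3  3  3
 U  0  1  2  3  3  4  4  4  4  4  4
 G  0  1  2  3  4  4  4  4  4  5  5
 G  0  1  2  3  4  4  4  4  4  5  5
 U  0  1  2  3  4  5  5  5  5  5  5
 U  0  1  2  3  4  5  5  5  5  5  5
 E  0  1  2  3  4  5  5  5  5  5  5
 U  0  1  2  3  4  5  5  5  5  5  5
 J  0  1  2  3  4  5  6  6  6  6  6
 G  0  1  2  3  4  5  6  6  6  7  7
 E  0  1  2  3  4  5  6  6  6  7  7
 H  0  1  2  3  4  5  6  6  6  7  8
dp[14][10] = 8. One LCS (by backtracking along matches): HGHGUJGH.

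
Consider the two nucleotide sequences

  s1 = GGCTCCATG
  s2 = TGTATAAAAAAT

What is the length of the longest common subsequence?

One common subsequence of length 4: G (s1 #1, s2 #2); then T (s1 #4, s2 #5); then A (s1 #7, s2 #11); then T (s1 #8, s2 #12). dp[9][12] = 4 confirms this is the maximum.

4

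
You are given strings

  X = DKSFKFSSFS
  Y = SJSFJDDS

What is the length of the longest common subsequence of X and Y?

4

Match S at X[3]=Y[1] → S at X[8]=Y[3] → F at X[9]=Y[4] → S at X[10]=Y[8] — 4 characters in the same relative order in both, and the DP table's final entry dp[10][8] is also 4, so no common subsequence is longer.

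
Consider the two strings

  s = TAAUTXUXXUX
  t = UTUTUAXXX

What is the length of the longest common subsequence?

7

Let dp[i][j] be the LCS length of the first i characters of s and the first j characters of t. dp[i][j] = dp[i-1][j-1]+1 when the i-th and j-th characters match, else max(dp[i-1][j], dp[i][j-1]).
    ·  U  T  U  T  U  A  X  X  X
 ·  0  0  0  0  0  0  0  0  0  0
 T  0  0  1  1  1  1  1  1  1  1
 A  0  0  1  1  1  1  2  2  2  2
 A  0  0  1  1  1  1  2  2  2  2
 U  0  1  1  2  2  2  2  2  2  2
 T  0  1  2  2  3  3  3  3  3  3
 X  0  1  2  2  3  3  3  4  4  4
 U  0  1  2  3  3  4  4  4  4  4
 X  0  1  2  3  3  4  4  5  5  5
 X  0  1  2  3  3  4  4  5  6  6
 U  0  1  2  3  3  4  4  5  6  6
 X  0  1  2  3  3  4  4  5  6  7
dp[11][9] = 7. One LCS (by backtracking along matches): TUTUXXX.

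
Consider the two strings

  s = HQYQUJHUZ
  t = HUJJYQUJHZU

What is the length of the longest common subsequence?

7

Pick H at s[1]=t[1]; then Y at s[3]=t[5]; then Q at s[4]=t[6]; then U at s[5]=t[7]; then J at s[6]=t[8]; then H at s[7]=t[9]; then U at s[8]=t[11]; all 7 characters appear in both, in order, and the DP table's final entry dp[9][11] is also 7, so no common subsequence is longer.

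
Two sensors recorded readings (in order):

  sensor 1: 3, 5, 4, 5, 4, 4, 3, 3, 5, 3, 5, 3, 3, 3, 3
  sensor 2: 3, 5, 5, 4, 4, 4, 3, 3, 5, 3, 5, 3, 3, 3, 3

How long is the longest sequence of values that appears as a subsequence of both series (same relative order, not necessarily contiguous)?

14

One common subsequence of length 14: 3 [1,1]; then 5 [2,3]; then 4 [3,4]; then 4 [5,5]; then 4 [6,6]; then 3 [7,7]; then 3 [8,8]; then 5 [9,9]; then 3 [10,10]; then 5 [11,11]; then 3 [12,12]; then 3 [13,13]; then 3 [14,14]; then 3 [15,15]. Since dp[15][15] = 14, nothing longer is possible.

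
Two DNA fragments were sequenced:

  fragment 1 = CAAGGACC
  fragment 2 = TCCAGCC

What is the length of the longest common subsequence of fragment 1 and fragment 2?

One common subsequence of length 5: C (fragment 1 #1, fragment 2 #3), then A (fragment 1 #3, fragment 2 #4), then G (fragment 1 #5, fragment 2 #5), then C (fragment 1 #7, fragment 2 #6), then C (fragment 1 #8, fragment 2 #7). The LCS DP gives dp[8][7] = 5, so this is optimal.

5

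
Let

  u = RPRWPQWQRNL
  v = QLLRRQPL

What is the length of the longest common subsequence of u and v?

Match R (u #1, v #4), then R (u #3, v #5), then P (u #5, v #7), then L (u #11, v #8) — 4 characters in the same relative order in both. The LCS DP gives dp[11][8] = 4, so this is optimal.

4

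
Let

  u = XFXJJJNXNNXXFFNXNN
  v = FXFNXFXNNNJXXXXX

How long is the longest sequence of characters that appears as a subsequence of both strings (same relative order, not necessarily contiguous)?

One common subsequence of length 9: X (u #1, v #5); then F (u #2, v #6); then X (u #3, v #7); then N (u #7, v #8); then N (u #9, v #9); then N (u #10, v #10); then X (u #11, v #14); then X (u #12, v #15); then X (u #16, v #16). dp[18][16] = 9 confirms this is the maximum.

9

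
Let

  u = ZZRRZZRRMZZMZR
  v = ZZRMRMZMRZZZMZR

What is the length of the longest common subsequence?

One common subsequence of length 11: Z (u #1, v #1) → Z (u #2, v #2) → R (u #3, v #3) → R (u #4, v #5) → Z (u #5, v #7) → Z (u #6, v #10) → Z (u #10, v #11) → Z (u #11, v #12) → M (u #12, v #13) → Z (u #13, v #14) → R (u #14, v #15). The LCS DP gives dp[14][15] = 11, so this is optimal.

11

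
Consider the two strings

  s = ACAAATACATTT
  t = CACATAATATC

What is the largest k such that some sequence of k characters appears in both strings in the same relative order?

8

Pick A (s #1, t #2); then C (s #2, t #3); then A (s #3, t #4); then A (s #4, t #6); then A (s #5, t #7); then T (s #6, t #8); then A (s #7, t #9); then C (s #8, t #11); all 8 characters appear in both, in order, and the DP table's final entry dp[12][11] is also 8, so no common subsequence is longer.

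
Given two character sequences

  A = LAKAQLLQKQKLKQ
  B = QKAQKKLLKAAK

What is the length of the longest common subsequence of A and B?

7

Pick K (A #3, B #2); then A (A #4, B #3); then Q (A #5, B #4); then L (A #6, B #7); then L (A #7, B #8); then K (A #9, B #9); then K (A #13, B #12); all 7 characters appear in both, in order, and the DP table's final entry dp[14][12] is also 7, so no common subsequence is longer.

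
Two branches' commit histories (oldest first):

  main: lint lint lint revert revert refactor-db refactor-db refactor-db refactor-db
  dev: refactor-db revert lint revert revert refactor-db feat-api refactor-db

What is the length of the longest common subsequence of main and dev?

5

Pick lint [3,3]; then revert [4,4]; then revert [5,5]; then refactor-db [6,6]; then refactor-db [9,8]; all 5 commits appear in both, in order. Since dp[9][8] = 5, nothing longer is possible.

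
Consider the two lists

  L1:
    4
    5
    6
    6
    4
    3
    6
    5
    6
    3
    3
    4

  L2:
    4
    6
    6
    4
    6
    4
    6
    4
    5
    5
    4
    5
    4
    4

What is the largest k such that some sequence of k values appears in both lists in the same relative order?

Match 4 at L1[1]=L2[1] → 6 at L1[3]=L2[3] → 6 at L1[4]=L2[5] → 4 at L1[5]=L2[6] → 6 at L1[7]=L2[7] → 5 at L1[8]=L2[12] → 4 at L1[12]=L2[14] — 7 values in the same relative order in both. Since dp[12][14] = 7, nothing longer is possible.

7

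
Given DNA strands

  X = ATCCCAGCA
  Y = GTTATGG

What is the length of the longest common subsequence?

3

Let dp[i][j] be the LCS length of the first i bases of X and the first j bases of Y. dp[i][j] = dp[i-1][j-1]+1 when the i-th and j-th bases match, else max(dp[i-1][j], dp[i][j-1]).
    ·  G  T  T  A  T  G  G
 ·  0  0  0  0  0  0  0  0
 A  0  0  0  0  1  1  1  1
 T  0  0  1  1  1  2  2  2
 C  0  0  1  1  1  2  2  2
 C  0  0  1  1  1  2  2  2
 C  0  0  1  1  1  2  2  2
 A  0  0  1  1  2  2  2  2
 G  0  1  1  1  2  2  3  3
 C  0  1  1  1  2  2  3  3
 A  0  1  1  1  2  2  3  3
dp[9][7] = 3. One LCS (by backtracking along matches): ATG.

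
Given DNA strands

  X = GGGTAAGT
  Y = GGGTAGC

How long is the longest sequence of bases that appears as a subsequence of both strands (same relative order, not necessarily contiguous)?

6

Let dp[i][j] be the LCS length of the first i bases of X and the first j bases of Y. dp[i][j] = dp[i-1][j-1]+1 when the i-th and j-th bases match, else max(dp[i-1][j], dp[i][j-1]).
    ·  G  G  G  T  A  G  C
 ·  0  0  0  0  0  0  0  0
 G  0  1  1  1  1  1  1  1
 G  0  1  2  2  2  2  2  2
 G  0  1  2  3  3  3  3  3
 T  0  1  2  3  4  4  4  4
 A  0  1  2  3  4  5  5  5
 A  0  1  2  3  4  5  5  5
 G  0  1  2  3  4  5  6  6
 T  0  1  2  3  4  5  6  6
dp[8][7] = 6. One LCS (by backtracking along matches): GGGTAG.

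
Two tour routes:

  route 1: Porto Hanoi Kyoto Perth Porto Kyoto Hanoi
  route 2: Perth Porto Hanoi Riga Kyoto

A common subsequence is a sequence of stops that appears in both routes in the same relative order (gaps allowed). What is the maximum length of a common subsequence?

Taking Porto at route 1[1]=route 2[2], then Hanoi at route 1[2]=route 2[3], then Kyoto at route 1[6]=route 2[5] gives a common subsequence of length 3, and the DP table's final entry dp[7][5] is also 3, so no common subsequence is longer.

3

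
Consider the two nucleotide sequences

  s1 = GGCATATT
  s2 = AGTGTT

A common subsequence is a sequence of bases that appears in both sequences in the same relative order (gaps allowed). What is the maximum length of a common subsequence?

Let dp[i][j] be the LCS length of the first i bases of s1 and the first j bases of s2. dp[i][j] = dp[i-1][j-1]+1 when the i-th and j-th bases match, else max(dp[i-1][j], dp[i][j-1]).
    ·  A  G  T  G  T  T
 ·  0  0  0  0  0  0  0
 G  0  0  1  1  1  1  1
 G  0  0  1  1  2  2  2
 C  0  0  1  1  2  2  2
 A  0  1  1  1  2  2  2
 T  0  1  1  2  2  3  3
 A  0  1  1  2  2  3  3
 T  0  1  1  2  2  3  4
 T  0  1  1  2  2  3  4
dp[8][6] = 4. One LCS (by backtracking along matches): GGTT.

4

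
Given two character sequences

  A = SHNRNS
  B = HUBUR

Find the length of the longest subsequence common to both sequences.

Let dp[i][j] be the LCS length of the first i characters of A and the first j characters of B. dp[i][j] = dp[i-1][j-1]+1 when the i-th and j-th characters match, else max(dp[i-1][j], dp[i][j-1]).
    ·  H  U  B  U  R
 ·  0  0  0  0  0  0
 S  0  0  0  0  0  0
 H  0  1  1  1  1  1
 N  0  1  1  1  1  1
 R  0  1  1  1  1  2
 N  0  1  1  1  1  2
 S  0  1  1  1  1  2
dp[6][5] = 2. One LCS (by backtracking along matches): HR.

2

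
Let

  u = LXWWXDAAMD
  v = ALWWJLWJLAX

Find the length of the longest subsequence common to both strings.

4

Let dp[i][j] be the LCS length of the first i characters of u and the first j characters of v. dp[i][j] = dp[i-1][j-1]+1 when the i-th and j-th characters match, else max(dp[i-1][j], dp[i][j-1]).
    ·  A  L  W  W  J  L  W  J  L  A  X
 ·  0  0  0  0  0  0  0  0  0  0  0  0
 L  0  0  1  1  1  1  1  1  1  1  1  1
 X  0  0  1  1  1  1  1  1  1  1  1  2
 W  0  0  1  2  2  2  2  2  2  2  2  2
 W  0  0  1  2  3  3  3  3  3  3  3  3
 X  0  0  1  2  3  3  3  3  3  3  3  4
 D  0  0  1  2  3  3  3  3  3  3  3  4
 A  0  1  1  2  3  3  3  3  3  3  4  4
 A  0  1  1  2  3  3  3  3  3  3  4  4
 M  0  1  1  2  3  3  3  3  3  3  4  4
 D  0  1  1  2  3  3  3  3  3  3  4  4
dp[10][11] = 4. One LCS (by backtracking along matches): LWWX.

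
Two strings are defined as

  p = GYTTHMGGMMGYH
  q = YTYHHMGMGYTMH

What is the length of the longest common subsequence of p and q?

One common subsequence of length 9: Y at p[2]=q[1], then T at p[3]=q[2], then H at p[5]=q[5], then M at p[6]=q[6], then G at p[8]=q[7], then M at p[10]=q[8], then G at p[11]=q[9], then Y at p[12]=q[10], then H at p[13]=q[13]. Since dp[13][13] = 9, nothing longer is possible.

9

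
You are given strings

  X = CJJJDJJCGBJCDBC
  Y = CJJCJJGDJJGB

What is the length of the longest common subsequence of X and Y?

9

Taking C (X #1, Y #1); then J (X #2, Y #3); then J (X #3, Y #5); then J (X #4, Y #6); then D (X #5, Y #8); then J (X #6, Y #9); then J (X #7, Y #10); then G (X #9, Y #11); then B (X #14, Y #12) gives a common subsequence of length 9. Since dp[15][12] = 9, nothing longer is possible.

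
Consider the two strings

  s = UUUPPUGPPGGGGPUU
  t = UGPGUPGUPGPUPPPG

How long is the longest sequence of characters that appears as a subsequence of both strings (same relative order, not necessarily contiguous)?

Taking U [1,1]; then U [2,5]; then U [3,8]; then P [4,9]; then P [5,11]; then U [6,12]; then P [8,14]; then P [9,15]; then G [13,16] gives a common subsequence of length 9. Since dp[16][16] = 9, nothing longer is possible.

9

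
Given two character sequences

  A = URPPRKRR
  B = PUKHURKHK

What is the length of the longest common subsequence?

3

Pick U (A #1, B #5), then R (A #2, B #6), then K (A #6, B #9); all 3 characters appear in both, in order. The LCS DP gives dp[8][9] = 3, so this is optimal.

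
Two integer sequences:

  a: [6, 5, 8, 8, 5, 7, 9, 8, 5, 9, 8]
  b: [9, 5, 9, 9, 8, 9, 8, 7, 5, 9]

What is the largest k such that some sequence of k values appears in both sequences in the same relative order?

6

Pick 5 (a #2, b #2) → 8 (a #3, b #5) → 8 (a #4, b #7) → 7 (a #6, b #8) → 5 (a #9, b #9) → 9 (a #10, b #10); all 6 values appear in both, in order. The LCS DP gives dp[11][10] = 6, so this is optimal.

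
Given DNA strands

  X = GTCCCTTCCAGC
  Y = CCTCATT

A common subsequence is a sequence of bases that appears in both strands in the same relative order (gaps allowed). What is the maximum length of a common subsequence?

Let dp[i][j] be the LCS length of the first i bases of X and the first j bases of Y. dp[i][j] = dp[i-1][j-1]+1 when the i-th and j-th bases match, else max(dp[i-1][j], dp[i][j-1]).
    ·  C  C  T  C  A  T  T
 ·  0  0  0  0  0  0  0  0
 G  0  0  0  0  0  0  0  0
 T  0  0  0  1  1  1  1  1
 C  0  1  1  1  2  2  2  2
 C  0  1  2  2  2  2  2  2
 C  0  1  2  2  3  3  3  3
 T  0  1  2  3  3  3  4  4
 T  0  1  2  3  3  3  4  5
 C  0  1  2  3  4  4  4  5
 C  0  1  2  3  4  4  4  5
 A  0  1  2  3  4  5  5  5
 G  0  1  2  3  4  5  5  5
 C  0  1  2  3  4  5  5  5
dp[12][7] = 5. One LCS (by backtracking along matches): CCCTT.

5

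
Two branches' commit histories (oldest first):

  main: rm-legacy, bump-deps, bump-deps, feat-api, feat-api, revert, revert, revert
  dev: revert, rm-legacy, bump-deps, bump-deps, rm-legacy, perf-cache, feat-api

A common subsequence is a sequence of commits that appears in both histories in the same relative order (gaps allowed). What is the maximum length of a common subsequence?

One common subsequence of length 4: rm-legacy at main[1]=dev[2] → bump-deps at main[2]=dev[3] → bump-deps at main[3]=dev[4] → feat-api at main[5]=dev[7], and the DP table's final entry dp[8][7] is also 4, so no common subsequence is longer.

4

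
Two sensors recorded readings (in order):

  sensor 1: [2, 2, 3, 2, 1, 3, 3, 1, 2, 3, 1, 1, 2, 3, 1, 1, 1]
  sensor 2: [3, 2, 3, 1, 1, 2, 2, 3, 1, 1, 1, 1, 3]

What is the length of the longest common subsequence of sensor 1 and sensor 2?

One common subsequence of length 10: 2 at sensor 1[2]=sensor 2[2]; then 3 at sensor 1[3]=sensor 2[3]; then 1 at sensor 1[5]=sensor 2[4]; then 1 at sensor 1[8]=sensor 2[5]; then 2 at sensor 1[9]=sensor 2[7]; then 3 at sensor 1[10]=sensor 2[8]; then 1 at sensor 1[11]=sensor 2[9]; then 1 at sensor 1[12]=sensor 2[10]; then 1 at sensor 1[15]=sensor 2[11]; then 1 at sensor 1[16]=sensor 2[12], and the DP table's final entry dp[17][13] is also 10, so no common subsequence is longer.

10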